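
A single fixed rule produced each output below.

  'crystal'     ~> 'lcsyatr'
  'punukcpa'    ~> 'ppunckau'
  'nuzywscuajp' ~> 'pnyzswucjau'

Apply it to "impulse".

eiupslm

Looking at the pairs, the operation is to swap each adjacent pair of characters (1↔2, 3↔4, ...), then swap the first and last characters.
Working it through for "impulse": intermediate "miupsle", final "eiupslm".
(Check on "punukcpa": → "upunckap" → "ppunckau" ✓)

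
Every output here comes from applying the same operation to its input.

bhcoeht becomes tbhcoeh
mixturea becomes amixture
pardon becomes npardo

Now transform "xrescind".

The transformation: move the last character to the front.
So "xrescind" becomes "dxrescin".

dxrescin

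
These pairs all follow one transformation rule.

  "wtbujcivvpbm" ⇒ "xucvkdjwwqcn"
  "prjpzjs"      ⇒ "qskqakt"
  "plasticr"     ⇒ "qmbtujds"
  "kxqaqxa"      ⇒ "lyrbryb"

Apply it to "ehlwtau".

Looking at the pairs, the operation is to shift every letter 1 place forward in the alphabet (wrapping around).
For "ehlwtau" the result is "fimxubv".

fimxubv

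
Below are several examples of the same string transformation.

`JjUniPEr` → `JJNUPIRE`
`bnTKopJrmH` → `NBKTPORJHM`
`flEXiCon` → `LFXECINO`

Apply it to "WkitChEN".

Looking at the pairs, the operation is to swap each adjacent pair of characters (1↔2, 3↔4, ...), then convert every letter to uppercase.
Applying both steps to "WkitChEN": "kWtihCNE", then "KWTIHCNE".

KWTIHCNE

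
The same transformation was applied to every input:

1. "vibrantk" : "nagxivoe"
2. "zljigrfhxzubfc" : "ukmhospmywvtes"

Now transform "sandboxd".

obkqfnaq

Looking at the pairs, the operation is to shift every letter 13 places forward in the alphabet (wrapping around) — i.e. ROT13, then swap the front and back halves of the string.
For "sandboxd" the result is "obkqfnaq".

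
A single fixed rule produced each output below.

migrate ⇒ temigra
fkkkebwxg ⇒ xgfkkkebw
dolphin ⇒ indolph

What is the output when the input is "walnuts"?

Rule — move the last 2 characters to the front (rotate right by 2).
So "walnuts" becomes "tswalnu".

tswalnu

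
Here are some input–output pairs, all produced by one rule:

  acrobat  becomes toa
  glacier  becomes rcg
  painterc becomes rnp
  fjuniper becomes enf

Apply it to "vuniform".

The transformation: keep one character in every 3, starting at position 1 (positions 1st, 4th, 7th, ...), then reverse the string.
For "vuniform", step one produces "vir"; step two turns that into "riv".
(Check on "painterc": → "pnr" → "rnp" ✓)

riv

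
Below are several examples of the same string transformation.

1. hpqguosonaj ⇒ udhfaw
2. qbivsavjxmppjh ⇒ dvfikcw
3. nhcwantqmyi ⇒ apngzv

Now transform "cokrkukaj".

pxxxw

The transformation: shift every letter 13 places forward in the alphabet (wrapping around) — i.e. ROT13, then keep every other character starting from the first (positions 1st, 3rd, 5th, ...).
Working it through for "cokrkukaj": intermediate "pbxexhxnw", final "pxxxw".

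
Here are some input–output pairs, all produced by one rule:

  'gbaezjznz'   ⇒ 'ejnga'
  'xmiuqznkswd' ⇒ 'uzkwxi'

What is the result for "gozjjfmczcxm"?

In each case the input is transformed by: move the first 3 characters to the end (rotate left by 3), then keep every other character starting from the first (positions 1st, 3rd, 5th, ...).
For "gozjjfmczcxm", step one produces "jjfmczcxmgoz"; step two turns that into "jfccmo".
(Check on "xmiuqznkswd": → "uqznkswdxmi" → "uzkwxi" ✓)

jfccmo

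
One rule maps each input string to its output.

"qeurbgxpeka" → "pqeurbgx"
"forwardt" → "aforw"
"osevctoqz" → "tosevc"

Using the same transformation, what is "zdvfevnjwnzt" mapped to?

wzdvfevnj

The rule is to delete the last 3 characters, then move the last character to the front.
Applying both steps to "zdvfevnjwnzt": "zdvfevnjw", then "wzdvfevnj".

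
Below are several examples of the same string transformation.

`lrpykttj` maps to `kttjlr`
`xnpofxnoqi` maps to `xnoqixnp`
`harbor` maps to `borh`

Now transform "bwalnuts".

nutsbw

In each case the input is transformed by: swap the front and back halves of the string, then delete the last 2 characters.
"bwalnuts" → "nutsbwal" → "nutsbw".
(Check on "lrpykttj": → "kttjlrpy" → "kttjlr" ✓)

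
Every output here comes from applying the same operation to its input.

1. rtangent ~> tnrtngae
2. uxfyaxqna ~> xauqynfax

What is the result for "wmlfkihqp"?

Rule — swap each adjacent pair of characters (1↔2, 3↔4, ...), then take characters alternately from the front and the back (1st, last, 2nd, 2nd-last, ...).
Applying both steps to "wmlfkihqp": "mwflikqhp", then "mpwhfqlki".

mpwhfqlki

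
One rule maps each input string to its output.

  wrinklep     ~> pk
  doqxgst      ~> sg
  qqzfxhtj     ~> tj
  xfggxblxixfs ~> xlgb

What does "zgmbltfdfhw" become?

The rule is to sort the characters into reverse alphabetical order, then keep one character in every 3, starting at position 3 (positions 3rd, 6th, 9th, ...).
For "zgmbltfdfhw", step one produces "zwtmlhgffdb"; step two turns that into "thf".

thf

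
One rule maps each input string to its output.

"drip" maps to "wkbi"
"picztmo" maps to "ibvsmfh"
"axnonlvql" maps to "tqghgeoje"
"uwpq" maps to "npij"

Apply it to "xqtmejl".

Each output is the input with this applied: shift every letter 7 places backward in the alphabet (wrapping around).
For "xqtmejl" the result is "qjmfxce".

qjmfxce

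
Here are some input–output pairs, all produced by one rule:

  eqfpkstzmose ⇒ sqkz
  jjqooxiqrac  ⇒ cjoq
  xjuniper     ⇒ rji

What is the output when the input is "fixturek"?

kiu

The rule is to keep one character in every 3, starting at position 2 (positions 2nd, 5th, 8th, ...), then move the last character to the front.
For "fixturek" the result is "kiu".
(Check on "jjqooxiqrac": → "joqc" → "cjoq" ✓)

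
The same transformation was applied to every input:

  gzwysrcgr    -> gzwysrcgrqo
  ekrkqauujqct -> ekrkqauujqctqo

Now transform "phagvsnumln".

phagvsnumlnqo

Rule — append "qo".
On "phagvsnumln" that produces "phagvsnumlnqo".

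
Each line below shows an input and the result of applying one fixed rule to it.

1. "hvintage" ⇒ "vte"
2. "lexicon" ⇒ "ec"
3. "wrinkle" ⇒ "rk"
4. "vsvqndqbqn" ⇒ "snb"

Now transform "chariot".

Each output is the input with this applied: keep one character in every 3, starting at position 2 (positions 2nd, 5th, 8th, ...).
For "chariot" the result is "hi".

hi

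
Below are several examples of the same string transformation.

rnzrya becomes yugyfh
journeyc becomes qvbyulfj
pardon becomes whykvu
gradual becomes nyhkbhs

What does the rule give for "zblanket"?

The pattern: shift every letter 7 places forward in the alphabet (wrapping around).
Applying that to "zblanket" gives "gishurla".

gishurla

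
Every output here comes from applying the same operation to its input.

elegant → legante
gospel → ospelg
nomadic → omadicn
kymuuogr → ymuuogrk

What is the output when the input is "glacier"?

Looking at the pairs, the operation is to move the first character to the end.
Doing the same to "glacier": "lacierg".

lacierg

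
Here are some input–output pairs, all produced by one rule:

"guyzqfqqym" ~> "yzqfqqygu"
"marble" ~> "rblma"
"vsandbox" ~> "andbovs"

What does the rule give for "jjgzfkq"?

gzfkjj

The rule is to delete the last character, then move the first 2 characters to the end (rotate left by 2).
Applying both steps to "jjgzfkq": "jjgzfk", then "gzfkjj".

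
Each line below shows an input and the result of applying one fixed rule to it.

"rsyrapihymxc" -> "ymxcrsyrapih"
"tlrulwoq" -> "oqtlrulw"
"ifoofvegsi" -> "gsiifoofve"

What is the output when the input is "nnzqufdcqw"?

cqwnnzqufd

The rule is to move the first 2 characters to the end (rotate left by 2), then swap the front and back halves of the string.
Doing the same to "nnzqufdcqw": "cqwnnzqufd".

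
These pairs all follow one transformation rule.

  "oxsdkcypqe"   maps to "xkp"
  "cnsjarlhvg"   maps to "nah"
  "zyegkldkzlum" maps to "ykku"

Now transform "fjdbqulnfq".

jqn

The rule is to keep one character in every 3, starting at position 2 (positions 2nd, 5th, 8th, ...).
"fjdbqulnfq" → "jqn".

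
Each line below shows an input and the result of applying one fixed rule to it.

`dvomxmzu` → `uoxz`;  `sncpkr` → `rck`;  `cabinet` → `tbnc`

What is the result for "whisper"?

Looking at the pairs, the operation is to swap the first and last characters, then keep every other character starting from the first (positions 1st, 3rd, 5th, ...).
For "whisper" the result is "ripw".

ripw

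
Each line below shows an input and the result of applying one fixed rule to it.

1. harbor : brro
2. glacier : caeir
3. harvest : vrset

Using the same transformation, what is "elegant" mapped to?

The pattern: swap each adjacent pair of characters (1↔2, 3↔4, ...), then delete the first 2 characters.
Applying both steps to "elegant": "legenat", then "genat".

genat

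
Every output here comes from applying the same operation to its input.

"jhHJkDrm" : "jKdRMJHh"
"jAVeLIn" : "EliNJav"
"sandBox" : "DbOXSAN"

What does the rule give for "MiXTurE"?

tURemIx

Each output is the input with this applied: move the first 3 characters to the end (rotate left by 3), then flip the case of every letter.
"MiXTurE" → "tURemIx".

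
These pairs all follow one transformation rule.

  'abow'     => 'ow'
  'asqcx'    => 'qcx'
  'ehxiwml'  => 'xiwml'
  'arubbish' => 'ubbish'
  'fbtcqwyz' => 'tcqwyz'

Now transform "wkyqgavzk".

yqgavzk

Rule — delete the first 2 characters.
On "wkyqgavzk" that produces "yqgavzk".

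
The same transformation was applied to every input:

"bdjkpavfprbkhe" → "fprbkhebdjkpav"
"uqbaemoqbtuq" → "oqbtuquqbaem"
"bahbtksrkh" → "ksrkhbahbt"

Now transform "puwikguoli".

In each case the input is transformed by: swap the front and back halves of the string.
For "puwikguoli" the result is "guolipuwik".

guolipuwik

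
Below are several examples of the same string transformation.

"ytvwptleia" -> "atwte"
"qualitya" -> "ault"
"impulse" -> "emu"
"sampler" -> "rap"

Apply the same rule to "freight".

tri

Looking at the pairs, the operation is to move the last 2 characters to the front (rotate right by 2), then keep every other character starting from the second (positions 2nd, 4th, 6th, ...).
Applying both steps to "freight": "htfreig", then "tri".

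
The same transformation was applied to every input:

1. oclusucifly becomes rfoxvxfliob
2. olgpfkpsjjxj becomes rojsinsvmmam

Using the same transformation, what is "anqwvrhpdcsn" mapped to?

dqtzyuksgfvq

The pattern: shift every letter 3 places forward in the alphabet (wrapping around).
So "anqwvrhpdcsn" becomes "dqtzyuksgfvq".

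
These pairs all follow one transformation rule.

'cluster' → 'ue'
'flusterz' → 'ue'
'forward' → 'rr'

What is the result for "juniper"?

Rule — keep one character in every 3, starting at position 3 (positions 3rd, 6th, 9th, ...).
Applying that to "juniper" gives "ne".

ne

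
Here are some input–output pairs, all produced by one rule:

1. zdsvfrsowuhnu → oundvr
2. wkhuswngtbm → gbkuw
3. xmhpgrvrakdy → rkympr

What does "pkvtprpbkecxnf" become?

bexfktr

In each case the input is transformed by: keep every other character starting from the second (positions 2nd, 4th, 6th, ...), then move the first 3 characters to the end (rotate left by 3).
Applying both steps to "pkvtprpbkecxnf": "ktrbexf", then "bexfktr".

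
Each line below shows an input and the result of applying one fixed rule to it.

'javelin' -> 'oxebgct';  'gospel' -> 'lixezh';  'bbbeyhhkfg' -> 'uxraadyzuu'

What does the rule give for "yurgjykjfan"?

The transformation: shift every letter 7 places backward in the alphabet (wrapping around), then move the first 2 characters to the end (rotate left by 2).
Applying both steps to "yurgjykjfan": "rnkzcrdcytg", then "kzcrdcytgrn".

kzcrdcytgrn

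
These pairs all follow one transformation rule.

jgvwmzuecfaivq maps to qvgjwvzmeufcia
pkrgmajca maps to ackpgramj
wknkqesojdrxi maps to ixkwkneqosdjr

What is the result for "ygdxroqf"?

fqgyxdor

The rule is to move the last 2 characters to the front (rotate right by 2), then swap each adjacent pair of characters (1↔2, 3↔4, ...).
Doing the same to "ygdxroqf": "fqgyxdor".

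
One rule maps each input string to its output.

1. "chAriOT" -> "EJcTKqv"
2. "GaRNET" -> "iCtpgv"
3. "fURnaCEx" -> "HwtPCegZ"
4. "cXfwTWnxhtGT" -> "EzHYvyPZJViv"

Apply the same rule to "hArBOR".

JcTdqt

What's happening: flip the case of every letter, then shift every letter 2 places forward in the alphabet (wrapping around).
"hArBOR" → "JcTdqt".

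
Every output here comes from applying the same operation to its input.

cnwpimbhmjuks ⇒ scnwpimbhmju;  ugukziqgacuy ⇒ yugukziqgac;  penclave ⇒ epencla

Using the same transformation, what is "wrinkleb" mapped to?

In each case the input is transformed by: move the last character to the front, then delete the last character.
On "wrinkleb": the first step gives "bwrinkle", and the second then gives "bwrinkl".
(Check on "cnwpimbhmjuks": → "scnwpimbhmjuk" → "scnwpimbhmju" ✓)

bwrinkl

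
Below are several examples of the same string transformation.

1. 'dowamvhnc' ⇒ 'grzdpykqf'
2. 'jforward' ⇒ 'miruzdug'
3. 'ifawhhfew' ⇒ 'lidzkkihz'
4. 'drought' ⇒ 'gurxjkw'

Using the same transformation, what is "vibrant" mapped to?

Looking at the pairs, the operation is to shift every letter 3 places forward in the alphabet (wrapping around).
Applying that to "vibrant" gives "yleudqw".

yleudqw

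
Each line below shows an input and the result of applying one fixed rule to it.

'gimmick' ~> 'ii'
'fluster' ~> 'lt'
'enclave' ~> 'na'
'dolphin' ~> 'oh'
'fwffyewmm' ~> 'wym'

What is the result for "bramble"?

Each output is the input with this applied: keep one character in every 3, starting at position 2 (positions 2nd, 5th, 8th, ...).
Doing the same to "bramble": "rb".

rb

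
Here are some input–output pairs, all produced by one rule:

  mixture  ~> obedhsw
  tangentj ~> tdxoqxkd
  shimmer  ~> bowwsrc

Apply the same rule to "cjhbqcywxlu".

evhgimalrtm

In each case the input is transformed by: reverse the string, then shift every letter 10 places forward in the alphabet (wrapping around).
"cjhbqcywxlu" → "evhgimalrtm".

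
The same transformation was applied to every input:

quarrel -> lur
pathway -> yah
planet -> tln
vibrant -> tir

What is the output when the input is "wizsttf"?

fis

The pattern: move the last 2 characters to the front (rotate right by 2), then keep every other character starting from the second (positions 2nd, 4th, 6th, ...).
Starting from "wizsttf": after the first operation, "tfwizst"; after the second, "fis".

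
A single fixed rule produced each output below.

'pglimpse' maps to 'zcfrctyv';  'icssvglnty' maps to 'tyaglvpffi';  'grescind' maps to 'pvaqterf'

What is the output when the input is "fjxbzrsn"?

In each case the input is transformed by: swap the front and back halves of the string, then shift every letter 13 places forward in the alphabet (wrapping around) — i.e. ROT13.
Applying both steps to "fjxbzrsn": "zrsnfjxb", then "mefaswko".

mefaswko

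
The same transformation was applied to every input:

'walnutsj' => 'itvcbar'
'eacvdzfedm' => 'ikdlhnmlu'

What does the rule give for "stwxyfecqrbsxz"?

The pattern: delete the first character, then shift every letter 8 places forward in the alphabet (wrapping around).
"stwxyfecqrbsxz" → "twxyfecqrbsxz" → "befgnmkyzjafh".

befgnmkyzjafh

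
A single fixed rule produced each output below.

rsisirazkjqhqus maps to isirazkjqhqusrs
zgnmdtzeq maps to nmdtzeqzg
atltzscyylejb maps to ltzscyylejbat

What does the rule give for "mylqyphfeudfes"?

The transformation: move the first 2 characters to the end (rotate left by 2).
So "mylqyphfeudfes" becomes "lqyphfeudfesmy".

lqyphfeudfesmy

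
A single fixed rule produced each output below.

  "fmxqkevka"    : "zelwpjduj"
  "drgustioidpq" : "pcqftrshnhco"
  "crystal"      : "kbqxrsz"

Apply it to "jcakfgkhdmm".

The transformation: shift every letter 1 place backward in the alphabet (wrapping around), then move the last character to the front.
Doing the same to "jcakfgkhdmm": "libzjefjgcl".

libzjefjgcl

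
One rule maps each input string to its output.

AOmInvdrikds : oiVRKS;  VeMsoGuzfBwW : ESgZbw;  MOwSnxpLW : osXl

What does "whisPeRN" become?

HSEn

What's happening: keep every other character starting from the second (positions 2nd, 4th, 6th, ...), then flip the case of every letter.
Working it through for "whisPeRN": intermediate "hseN", final "HSEn".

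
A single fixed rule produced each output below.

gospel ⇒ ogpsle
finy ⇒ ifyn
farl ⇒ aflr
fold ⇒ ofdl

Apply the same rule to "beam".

The transformation: swap each adjacent pair of characters (1↔2, 3↔4, ...).
On "beam" that produces "ebma".

ebma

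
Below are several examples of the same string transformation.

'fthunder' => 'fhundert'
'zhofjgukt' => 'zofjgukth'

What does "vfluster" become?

vlusterf

Looking at the pairs, the operation is to move the first character to the end, then swap the first and last characters.
"vfluster" → "flusterv" → "vlusterf".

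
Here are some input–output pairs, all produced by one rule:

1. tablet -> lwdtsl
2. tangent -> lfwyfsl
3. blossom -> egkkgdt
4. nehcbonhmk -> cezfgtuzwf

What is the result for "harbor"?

Each output is the input with this applied: reverse the string, then shift every letter 8 places backward in the alphabet (wrapping around).
Working it through for "harbor": intermediate "robrah", final "jgtjsz".

jgtjsz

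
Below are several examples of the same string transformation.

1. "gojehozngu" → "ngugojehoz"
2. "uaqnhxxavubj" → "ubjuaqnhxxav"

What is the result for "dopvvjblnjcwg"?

cwgdopvvjblnj

Looking at the pairs, the operation is to move the last 3 characters to the front (rotate right by 3).
Applying that to "dopvvjblnjcwg" gives "cwgdopvvjblnj".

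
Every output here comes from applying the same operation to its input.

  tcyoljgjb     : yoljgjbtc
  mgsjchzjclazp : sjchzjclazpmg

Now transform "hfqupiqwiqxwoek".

qupiqwiqxwoekhf

Each output is the input with this applied: move the first 2 characters to the end (rotate left by 2).
So "hfqupiqwiqxwoek" becomes "qupiqwiqxwoekhf".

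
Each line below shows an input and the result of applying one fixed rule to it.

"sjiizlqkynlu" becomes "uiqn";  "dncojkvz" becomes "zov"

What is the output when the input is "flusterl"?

lsr

Rule — swap the first and last characters, then keep one character in every 3, starting at position 1 (positions 1st, 4th, 7th, ...).
For "flusterl", step one produces "llusterf"; step two turns that into "lsr".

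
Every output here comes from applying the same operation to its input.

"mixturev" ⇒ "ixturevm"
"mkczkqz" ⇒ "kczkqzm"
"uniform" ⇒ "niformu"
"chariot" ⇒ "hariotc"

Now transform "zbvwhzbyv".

bvwhzbyvz

The pattern: move the first character to the end.
So "zbvwhzbyv" becomes "bvwhzbyvz".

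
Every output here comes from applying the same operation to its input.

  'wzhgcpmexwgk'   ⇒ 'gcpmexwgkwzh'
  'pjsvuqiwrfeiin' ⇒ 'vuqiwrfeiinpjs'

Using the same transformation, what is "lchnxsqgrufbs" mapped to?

nxsqgrufbslch

In each case the input is transformed by: move the first 3 characters to the end (rotate left by 3).
Applying that to "lchnxsqgrufbs" gives "nxsqgrufbslch".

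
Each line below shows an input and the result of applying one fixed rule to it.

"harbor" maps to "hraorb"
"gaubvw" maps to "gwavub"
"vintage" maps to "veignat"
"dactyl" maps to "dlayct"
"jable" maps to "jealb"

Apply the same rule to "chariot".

cthoair

The rule is to take characters alternately from the front and the back (1st, last, 2nd, 2nd-last, ...).
"chariot" → "cthoair".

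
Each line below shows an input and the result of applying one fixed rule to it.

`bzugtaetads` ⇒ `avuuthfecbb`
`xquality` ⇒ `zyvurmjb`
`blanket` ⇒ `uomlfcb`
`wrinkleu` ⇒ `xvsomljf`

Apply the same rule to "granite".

In each case the input is transformed by: sort the characters into reverse alphabetical order, then shift every letter 1 place forward in the alphabet (wrapping around).
"granite" → "trnigea" → "usojhfb".

usojhfb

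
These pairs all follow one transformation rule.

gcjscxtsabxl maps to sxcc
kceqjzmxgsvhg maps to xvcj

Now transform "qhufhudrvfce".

The rule is to keep one character in every 3, starting at position 2 (positions 2nd, 5th, 8th, ...), then move the last 2 characters to the front (rotate right by 2).
For "qhufhudrvfce", step one produces "hhrc"; step two turns that into "rchh".

rchh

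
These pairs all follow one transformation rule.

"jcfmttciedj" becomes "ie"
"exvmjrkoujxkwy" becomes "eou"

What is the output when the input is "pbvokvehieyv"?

oeie

The rule is to keep only the vowels.
On "pbvokvehieyv" that produces "oeie".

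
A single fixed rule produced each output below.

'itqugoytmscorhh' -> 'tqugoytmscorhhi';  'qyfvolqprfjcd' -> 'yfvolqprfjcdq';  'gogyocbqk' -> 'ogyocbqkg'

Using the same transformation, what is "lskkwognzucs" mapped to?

The transformation: move the first character to the end.
"lskkwognzucs" → "skkwognzucsl".

skkwognzucsl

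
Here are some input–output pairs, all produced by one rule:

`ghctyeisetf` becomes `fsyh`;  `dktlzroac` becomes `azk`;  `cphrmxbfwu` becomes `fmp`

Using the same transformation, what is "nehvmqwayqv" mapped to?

The pattern: keep one character in every 3, starting at position 2 (positions 2nd, 5th, 8th, ...), then reverse the string.
Applying both steps to "nehvmqwayqv": "emav", then "vame".
(Check on "cphrmxbfwu": → "pmf" → "fmp" ✓)

vame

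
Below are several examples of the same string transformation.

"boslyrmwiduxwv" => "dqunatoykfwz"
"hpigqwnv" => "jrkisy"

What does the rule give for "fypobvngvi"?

harqdxpi

Each output is the input with this applied: delete the last 2 characters, then shift every letter 2 places forward in the alphabet (wrapping around).
"fypobvngvi" → "fypobvng" → "harqdxpi".
(Check on "hpigqwnv": → "hpigqw" → "jrkisy" ✓)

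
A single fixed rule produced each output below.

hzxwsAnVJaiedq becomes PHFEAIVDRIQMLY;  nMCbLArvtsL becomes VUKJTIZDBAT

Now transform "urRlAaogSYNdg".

CZZTIIWOAGVLO

The rule is to shift every letter 8 places forward in the alphabet (wrapping around), then convert every letter to uppercase.
Starting from "urRlAaogSYNdg": after the first operation, "czZtIiwoAGVlo"; after the second, "CZZTIIWOAGVLO".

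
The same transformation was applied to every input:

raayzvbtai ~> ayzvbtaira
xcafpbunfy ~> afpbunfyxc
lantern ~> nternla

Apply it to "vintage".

Each output is the input with this applied: move the first 2 characters to the end (rotate left by 2).
Doing the same to "vintage": "ntagevi".

ntagevi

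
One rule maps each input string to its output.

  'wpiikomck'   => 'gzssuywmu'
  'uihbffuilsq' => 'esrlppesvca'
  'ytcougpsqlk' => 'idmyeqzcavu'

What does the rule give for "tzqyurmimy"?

What's happening: shift every letter 10 places forward in the alphabet (wrapping around).
So "tzqyurmimy" becomes "djaiebwswi".

djaiebwswi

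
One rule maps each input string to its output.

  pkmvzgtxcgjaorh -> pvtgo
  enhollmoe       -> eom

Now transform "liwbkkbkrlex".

Looking at the pairs, the operation is to keep one character in every 3, starting at position 1 (positions 1st, 4th, 7th, ...).
"liwbkkbkrlex" → "lbbl".

lbbl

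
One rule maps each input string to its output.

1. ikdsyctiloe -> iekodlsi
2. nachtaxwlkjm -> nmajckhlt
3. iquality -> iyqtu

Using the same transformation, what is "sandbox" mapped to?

sxao

The pattern: take characters alternately from the front and the back (1st, last, 2nd, 2nd-last, ...), then delete the last 3 characters.
Working it through for "sandbox": intermediate "sxaonbd", final "sxao".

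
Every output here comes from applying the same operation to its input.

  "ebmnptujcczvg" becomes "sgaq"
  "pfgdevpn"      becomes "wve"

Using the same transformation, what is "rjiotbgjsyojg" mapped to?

akaf

The pattern: shift every letter 9 places backward in the alphabet (wrapping around), then keep one character in every 3, starting at position 2 (positions 2nd, 5th, 8th, ...).
Starting from "rjiotbgjsyojg": after the first operation, "iazfksxajpfax"; after the second, "akaf".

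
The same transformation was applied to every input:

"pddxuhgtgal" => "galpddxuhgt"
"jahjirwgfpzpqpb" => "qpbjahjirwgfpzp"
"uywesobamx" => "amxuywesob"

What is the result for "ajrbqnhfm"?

Each output is the input with this applied: move the last 3 characters to the front (rotate right by 3).
For "ajrbqnhfm" the result is "hfmajrbqn".

hfmajrbqn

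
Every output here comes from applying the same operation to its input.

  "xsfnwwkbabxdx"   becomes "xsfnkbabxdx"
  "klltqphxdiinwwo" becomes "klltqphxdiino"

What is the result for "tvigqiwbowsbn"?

What's happening: remove every "w".
Doing the same to "tvigqiwbowsbn": "tvigqibosbn".

tvigqibosbn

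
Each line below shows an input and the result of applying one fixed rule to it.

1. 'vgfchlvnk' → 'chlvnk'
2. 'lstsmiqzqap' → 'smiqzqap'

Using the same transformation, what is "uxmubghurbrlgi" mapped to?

ubghurbrlgi

Rule — delete the first 3 characters.
So "uxmubghurbrlgi" becomes "ubghurbrlgi".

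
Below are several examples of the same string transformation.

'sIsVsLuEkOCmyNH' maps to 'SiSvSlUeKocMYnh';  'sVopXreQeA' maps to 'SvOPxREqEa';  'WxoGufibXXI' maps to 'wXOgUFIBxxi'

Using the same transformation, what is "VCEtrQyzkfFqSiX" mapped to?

vceTRqYZKFfQsIx

Looking at the pairs, the operation is to flip the case of every letter.
Doing the same to "VCEtrQyzkfFqSiX": "vceTRqYZKFfQsIx".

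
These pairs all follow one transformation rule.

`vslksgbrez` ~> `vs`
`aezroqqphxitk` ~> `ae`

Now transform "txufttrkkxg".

tx

In each case the input is transformed by: keep only the first 2 characters.
Doing the same to "txufttrkkxg": "tx".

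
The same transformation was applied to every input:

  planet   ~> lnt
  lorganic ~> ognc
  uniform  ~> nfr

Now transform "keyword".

Rule — keep every other character starting from the second (positions 2nd, 4th, 6th, ...).
Doing the same to "keyword": "ewr".

ewr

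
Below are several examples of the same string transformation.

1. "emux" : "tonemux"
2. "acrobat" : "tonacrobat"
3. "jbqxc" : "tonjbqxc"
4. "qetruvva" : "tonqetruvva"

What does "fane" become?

tonfane

What's happening: prepend "ton".
Applying that to "fane" gives "tonfane".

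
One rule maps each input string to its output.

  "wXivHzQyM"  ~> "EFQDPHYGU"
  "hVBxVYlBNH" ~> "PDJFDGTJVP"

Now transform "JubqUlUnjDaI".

RCJYCTCVRLIQ

The rule is to shift every letter 8 places forward in the alphabet (wrapping around), then convert every letter to uppercase.
Starting from "JubqUlUnjDaI": after the first operation, "RcjyCtCvrLiQ"; after the second, "RCJYCTCVRLIQ".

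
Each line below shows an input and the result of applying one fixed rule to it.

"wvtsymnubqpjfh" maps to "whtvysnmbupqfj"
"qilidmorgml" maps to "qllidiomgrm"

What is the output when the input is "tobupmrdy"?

Each output is the input with this applied: move the last character to the front, then swap each adjacent pair of characters (1↔2, 3↔4, ...).
Working it through for "tobupmrdy": intermediate "ytobupmrd", final "tybopurmd".

tybopurmd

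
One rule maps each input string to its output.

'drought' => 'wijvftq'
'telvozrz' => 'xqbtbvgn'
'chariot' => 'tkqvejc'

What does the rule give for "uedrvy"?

txawgf

What's happening: move the first 3 characters to the end (rotate left by 3), then shift every letter 2 places forward in the alphabet (wrapping around).
On "uedrvy": the first step gives "rvyued", and the second then gives "txawgf".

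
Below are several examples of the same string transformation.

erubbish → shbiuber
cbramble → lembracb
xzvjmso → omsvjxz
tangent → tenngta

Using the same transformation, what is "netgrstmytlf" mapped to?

lfyttmrstgne

The rule is to swap each adjacent pair of characters (1↔2, 3↔4, ...), then reverse the string.
So "netgrstmytlf" becomes "lfyttmrstgne".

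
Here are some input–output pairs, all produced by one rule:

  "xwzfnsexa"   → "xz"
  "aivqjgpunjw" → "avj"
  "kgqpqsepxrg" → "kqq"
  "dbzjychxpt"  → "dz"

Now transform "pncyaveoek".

pc

Looking at the pairs, the operation is to keep every other character starting from the first (positions 1st, 3rd, 5th, ...), then delete the last 3 characters.
On "pncyaveoek": the first step gives "pcaee", and the second then gives "pc".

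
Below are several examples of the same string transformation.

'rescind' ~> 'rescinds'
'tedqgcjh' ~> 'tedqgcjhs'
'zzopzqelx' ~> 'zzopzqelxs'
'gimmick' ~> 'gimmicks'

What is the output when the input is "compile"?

compiles

Rule — append "s".
Doing the same to "compile": "compiles".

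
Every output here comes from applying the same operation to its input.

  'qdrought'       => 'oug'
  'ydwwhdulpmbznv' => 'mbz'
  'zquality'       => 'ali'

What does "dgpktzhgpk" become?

The rule is to move the last 2 characters to the front (rotate right by 2), then keep only the last 3 characters.
On "dgpktzhgpk" that produces "zhg".

zhg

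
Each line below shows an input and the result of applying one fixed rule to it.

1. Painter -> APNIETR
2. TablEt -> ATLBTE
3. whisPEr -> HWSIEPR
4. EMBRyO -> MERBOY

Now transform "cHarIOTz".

HCRAOIZT

Rule — swap each adjacent pair of characters (1↔2, 3↔4, ...), then convert every letter to uppercase.
Starting from "cHarIOTz": after the first operation, "HcraOIzT"; after the second, "HCRAOIZT".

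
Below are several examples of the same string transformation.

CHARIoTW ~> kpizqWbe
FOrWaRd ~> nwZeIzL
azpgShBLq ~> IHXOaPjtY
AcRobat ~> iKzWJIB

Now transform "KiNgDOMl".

sQvOlwuT

The transformation: flip the case of every letter, then shift every letter 8 places forward in the alphabet (wrapping around).
Starting from "KiNgDOMl": after the first operation, "kInGdomL"; after the second, "sQvOlwuT".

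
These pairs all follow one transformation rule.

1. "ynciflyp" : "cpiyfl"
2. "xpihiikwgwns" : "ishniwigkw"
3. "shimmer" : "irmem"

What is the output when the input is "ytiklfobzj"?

Each output is the input with this applied: delete the first 2 characters, then take characters alternately from the front and the back (1st, last, 2nd, 2nd-last, ...).
Working it through for "ytiklfobzj": intermediate "iklfobzj", final "ijkzlbfo".

ijkzlbfo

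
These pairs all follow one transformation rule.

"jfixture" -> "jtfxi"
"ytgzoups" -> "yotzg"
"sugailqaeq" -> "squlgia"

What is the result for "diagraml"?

driga

In each case the input is transformed by: delete the last 3 characters, then take characters alternately from the front and the back (1st, last, 2nd, 2nd-last, ...).
Working it through for "diagraml": intermediate "diagr", final "driga".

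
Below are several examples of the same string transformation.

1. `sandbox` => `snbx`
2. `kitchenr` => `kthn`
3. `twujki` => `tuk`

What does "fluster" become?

futr

In each case the input is transformed by: keep every other character starting from the first (positions 1st, 3rd, 5th, ...).
On "fluster" that produces "futr".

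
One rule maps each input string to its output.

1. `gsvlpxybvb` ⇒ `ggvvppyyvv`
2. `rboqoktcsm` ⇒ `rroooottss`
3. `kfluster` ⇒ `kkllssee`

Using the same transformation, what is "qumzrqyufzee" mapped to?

The transformation: keep every other character starting from the first (positions 1st, 3rd, 5th, ...), then double every character.
"qumzrqyufzee" → "qqmmrryyffee".

qqmmrryyffee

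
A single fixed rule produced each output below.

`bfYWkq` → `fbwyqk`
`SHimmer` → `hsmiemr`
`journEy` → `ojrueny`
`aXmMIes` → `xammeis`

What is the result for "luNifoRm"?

ulinofmr

Each output is the input with this applied: swap each adjacent pair of characters (1↔2, 3↔4, ...), then convert every letter to lowercase.
Starting from "luNifoRm": after the first operation, "uliNofmR"; after the second, "ulinofmr".
(Check on "aXmMIes": → "XaMmeIs" → "xammeis" ✓)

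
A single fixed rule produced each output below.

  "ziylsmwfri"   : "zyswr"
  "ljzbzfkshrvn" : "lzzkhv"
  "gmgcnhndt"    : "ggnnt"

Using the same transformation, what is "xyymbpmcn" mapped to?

Each output is the input with this applied: keep every other character starting from the first (positions 1st, 3rd, 5th, ...).
So "xyymbpmcn" becomes "xybmn".

xybmn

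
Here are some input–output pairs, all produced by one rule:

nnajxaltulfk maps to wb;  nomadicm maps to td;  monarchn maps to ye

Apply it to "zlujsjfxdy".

What's happening: shift every letter 9 places backward in the alphabet (wrapping around), then keep only the last 2 characters.
"zlujsjfxdy" → "qclajawoup" → "up".
(Check on "nomadicm": → "efdruztd" → "td" ✓)

up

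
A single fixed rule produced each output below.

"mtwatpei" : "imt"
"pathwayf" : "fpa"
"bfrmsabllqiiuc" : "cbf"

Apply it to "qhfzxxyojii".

iqh

Each output is the input with this applied: move the first 2 characters to the end (rotate left by 2), then keep only the last 3 characters.
Doing the same to "qhfzxxyojii": "iqh".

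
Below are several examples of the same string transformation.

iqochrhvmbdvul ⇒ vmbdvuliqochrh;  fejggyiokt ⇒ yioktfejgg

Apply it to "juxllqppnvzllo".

The rule is to swap the front and back halves of the string.
Doing the same to "juxllqppnvzllo": "pnvzllojuxllqp".

pnvzllojuxllqp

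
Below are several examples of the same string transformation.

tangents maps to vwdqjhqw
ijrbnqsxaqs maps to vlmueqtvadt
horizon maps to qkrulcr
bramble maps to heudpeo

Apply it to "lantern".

qodqwhu

What's happening: move the last character to the front, then shift every letter 3 places forward in the alphabet (wrapping around).
On "lantern": the first step gives "nlanter", and the second then gives "qodqwhu".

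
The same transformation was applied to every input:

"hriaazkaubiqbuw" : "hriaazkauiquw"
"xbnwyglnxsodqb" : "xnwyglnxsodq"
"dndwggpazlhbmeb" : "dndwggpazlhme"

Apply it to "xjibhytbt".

xjihytt

The transformation: remove every "b".
Doing the same to "xjibhytbt": "xjihytt".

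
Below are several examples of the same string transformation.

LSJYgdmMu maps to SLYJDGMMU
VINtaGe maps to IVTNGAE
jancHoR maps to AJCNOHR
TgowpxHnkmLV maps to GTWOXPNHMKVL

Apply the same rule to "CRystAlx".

RCSYATXL

In each case the input is transformed by: swap each adjacent pair of characters (1↔2, 3↔4, ...), then convert every letter to uppercase.
On "CRystAlx": the first step gives "RCsyAtxl", and the second then gives "RCSYATXL".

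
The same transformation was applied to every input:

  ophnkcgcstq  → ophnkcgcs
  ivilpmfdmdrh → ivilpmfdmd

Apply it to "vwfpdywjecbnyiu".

What's happening: delete the last 2 characters.
"vwfpdywjecbnyiu" → "vwfpdywjecbny".

vwfpdywjecbny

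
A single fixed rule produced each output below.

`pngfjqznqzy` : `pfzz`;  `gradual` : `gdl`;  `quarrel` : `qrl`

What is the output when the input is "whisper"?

wsr

In each case the input is transformed by: keep one character in every 3, starting at position 1 (positions 1st, 4th, 7th, ...).
"whisper" → "wsr".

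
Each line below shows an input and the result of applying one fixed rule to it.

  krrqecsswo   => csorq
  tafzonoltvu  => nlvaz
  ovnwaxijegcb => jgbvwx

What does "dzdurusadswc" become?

asczuu

Looking at the pairs, the operation is to keep every other character starting from the second (positions 2nd, 4th, 6th, ...), then move the last 3 characters to the front (rotate right by 3).
Working it through for "dzdurusadswc": intermediate "zuuasc", final "asczuu".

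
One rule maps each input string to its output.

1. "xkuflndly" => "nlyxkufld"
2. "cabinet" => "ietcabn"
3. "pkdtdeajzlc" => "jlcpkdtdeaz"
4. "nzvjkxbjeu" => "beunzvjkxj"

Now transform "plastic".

The transformation: move the last 3 characters to the front (rotate right by 3), then swap the first and last characters.
Doing the same to "plastic": "sicplat".
(Check on "xkuflndly": → "dlyxkufln" → "nlyxkufld" ✓)

sicplat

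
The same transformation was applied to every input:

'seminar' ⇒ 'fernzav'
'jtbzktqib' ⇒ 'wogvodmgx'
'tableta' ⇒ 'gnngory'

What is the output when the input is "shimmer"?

What's happening: take characters alternately from the front and the back (1st, last, 2nd, 2nd-last, ...), then shift every letter 13 places forward in the alphabet (wrapping around) — i.e. ROT13.
Working it through for "shimmer": intermediate "srheimm", final "feurvzz".
(Check on "seminar": → "sreamni" → "fernzav" ✓)

feurvzz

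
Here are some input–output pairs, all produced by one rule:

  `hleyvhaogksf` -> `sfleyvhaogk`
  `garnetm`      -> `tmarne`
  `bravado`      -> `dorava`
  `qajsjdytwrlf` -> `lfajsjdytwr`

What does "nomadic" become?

Rule — delete the first character, then move the last 2 characters to the front (rotate right by 2).
"nomadic" → "omadic" → "icomad".

icomad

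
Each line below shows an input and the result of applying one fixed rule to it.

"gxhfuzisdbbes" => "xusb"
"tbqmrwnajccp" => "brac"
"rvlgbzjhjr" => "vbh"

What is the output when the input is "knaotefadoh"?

ntah

What's happening: keep one character in every 3, starting at position 2 (positions 2nd, 5th, 8th, ...).
Doing the same to "knaotefadoh": "ntah".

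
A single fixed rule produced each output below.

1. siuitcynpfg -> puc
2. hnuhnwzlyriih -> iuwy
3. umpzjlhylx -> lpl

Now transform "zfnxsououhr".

uno

Looking at the pairs, the operation is to keep one character in every 3, starting at position 3 (positions 3rd, 6th, 9th, ...), then move the last character to the front.
Working it through for "zfnxsououhr": intermediate "nou", final "uno".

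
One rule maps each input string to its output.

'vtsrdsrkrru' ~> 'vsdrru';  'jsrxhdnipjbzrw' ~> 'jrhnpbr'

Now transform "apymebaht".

Looking at the pairs, the operation is to keep every other character starting from the first (positions 1st, 3rd, 5th, ...).
For "apymebaht" the result is "ayeat".

ayeat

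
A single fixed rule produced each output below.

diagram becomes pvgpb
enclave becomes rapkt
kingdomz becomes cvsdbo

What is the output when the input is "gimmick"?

What's happening: delete the first 2 characters, then shift every letter 11 places backward in the alphabet (wrapping around).
Working it through for "gimmick": intermediate "mmick", final "bbxrz".
(Check on "enclave": → "clave" → "rapkt" ✓)

bbxrz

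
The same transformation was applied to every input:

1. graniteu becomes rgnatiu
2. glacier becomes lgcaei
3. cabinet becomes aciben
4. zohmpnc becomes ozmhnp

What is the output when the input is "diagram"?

idgaar

The pattern: swap each adjacent pair of characters (1↔2, 3↔4, ...), then delete the last character.
On "diagram": the first step gives "idgaarm", and the second then gives "idgaar".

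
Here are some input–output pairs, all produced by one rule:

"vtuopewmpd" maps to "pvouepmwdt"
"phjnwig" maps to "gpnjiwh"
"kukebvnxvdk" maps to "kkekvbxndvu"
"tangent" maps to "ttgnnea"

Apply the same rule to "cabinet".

What's happening: swap each adjacent pair of characters (1↔2, 3↔4, ...), then swap the first and last characters.
For "cabinet", step one produces "acibent"; step two turns that into "tcibena".

tcibena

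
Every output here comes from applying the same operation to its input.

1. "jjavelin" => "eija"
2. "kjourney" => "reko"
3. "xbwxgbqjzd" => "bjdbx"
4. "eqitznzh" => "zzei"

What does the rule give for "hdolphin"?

The rule is to swap the front and back halves of the string, then keep every other character starting from the first (positions 1st, 3rd, 5th, ...).
Doing the same to "hdolphin": "piho".

piho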